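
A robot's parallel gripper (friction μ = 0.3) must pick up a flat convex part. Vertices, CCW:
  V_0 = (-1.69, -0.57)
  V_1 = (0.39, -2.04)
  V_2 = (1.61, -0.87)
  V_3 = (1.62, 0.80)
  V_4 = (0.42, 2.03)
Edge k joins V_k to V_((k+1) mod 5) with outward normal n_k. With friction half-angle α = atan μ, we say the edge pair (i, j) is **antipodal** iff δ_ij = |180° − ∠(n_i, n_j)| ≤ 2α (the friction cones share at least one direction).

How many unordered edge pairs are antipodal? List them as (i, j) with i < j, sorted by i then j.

count = 2; pairs: (0,3), (1,4)

α = atan 0.3 = 16.70°;  2α = 33.40°
n_0 = (-0.5771, -0.8166)
n_1 = (+0.6922, -0.7217)
n_2 = (+1.0000, -0.0060)
n_3 = (+0.7158, +0.6983)
n_4 = (-0.7765, +0.6301)
  (0,1): δ = 100.95°  ·
  (0,2): δ = 55.09°  ·
  (0,3): δ = 10.46°  ✓
  (0,4): δ = 86.19°  ·
  (1,2): δ = 134.14°  ·
  (1,3): δ = 89.51°  ·
  (1,4): δ = 7.14°  ✓
  (2,3): δ = 135.36°  ·
  (2,4): δ = 38.72°  ·
  (3,4): δ = 83.35°  ·
antipodal pairs: 2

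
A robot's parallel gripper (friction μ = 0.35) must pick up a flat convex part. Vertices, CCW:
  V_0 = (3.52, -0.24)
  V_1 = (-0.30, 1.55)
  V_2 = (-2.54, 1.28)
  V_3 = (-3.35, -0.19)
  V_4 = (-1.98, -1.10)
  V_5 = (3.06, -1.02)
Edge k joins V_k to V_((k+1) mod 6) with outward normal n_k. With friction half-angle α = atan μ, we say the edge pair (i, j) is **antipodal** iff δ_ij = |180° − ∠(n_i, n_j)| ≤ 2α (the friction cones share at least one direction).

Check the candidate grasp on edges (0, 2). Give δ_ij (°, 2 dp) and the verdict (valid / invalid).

δ = 93.75°, invalid

α = atan 0.35 = 19.29°;  2α = 38.58°
edge 0: e_0 = (-3.82, +1.79);  n_0 = (+0.4243, +0.9055)
edge 2: e_2 = (-0.81, -1.47);  n_2 = (-0.8758, +0.4826)
∠(n_0, n_2) = 86.25°
δ = |180° − 86.25°| = 93.75°
93.75° > 2α = 38.58°  →  invalid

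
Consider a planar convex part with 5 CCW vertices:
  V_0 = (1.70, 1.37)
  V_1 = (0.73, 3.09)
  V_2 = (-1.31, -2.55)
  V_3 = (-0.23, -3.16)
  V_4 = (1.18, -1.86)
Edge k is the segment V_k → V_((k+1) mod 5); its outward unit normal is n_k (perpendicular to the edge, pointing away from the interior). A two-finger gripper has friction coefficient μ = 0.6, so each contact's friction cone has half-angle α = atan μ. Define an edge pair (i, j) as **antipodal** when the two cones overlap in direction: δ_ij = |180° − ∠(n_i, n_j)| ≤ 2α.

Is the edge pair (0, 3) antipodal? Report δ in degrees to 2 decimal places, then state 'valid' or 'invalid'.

δ = 103.25°, invalid

α = atan 0.6 = 30.96°;  2α = 61.93°
edge 0: e_0 = (-0.97, +1.72);  n_0 = (+0.8710, +0.4912)
edge 3: e_3 = (+1.41, +1.30);  n_3 = (+0.6778, -0.7352)
∠(n_0, n_3) = 76.75°
δ = |180° − 76.75°| = 103.25°
103.25° > 2α = 61.93°  →  invalid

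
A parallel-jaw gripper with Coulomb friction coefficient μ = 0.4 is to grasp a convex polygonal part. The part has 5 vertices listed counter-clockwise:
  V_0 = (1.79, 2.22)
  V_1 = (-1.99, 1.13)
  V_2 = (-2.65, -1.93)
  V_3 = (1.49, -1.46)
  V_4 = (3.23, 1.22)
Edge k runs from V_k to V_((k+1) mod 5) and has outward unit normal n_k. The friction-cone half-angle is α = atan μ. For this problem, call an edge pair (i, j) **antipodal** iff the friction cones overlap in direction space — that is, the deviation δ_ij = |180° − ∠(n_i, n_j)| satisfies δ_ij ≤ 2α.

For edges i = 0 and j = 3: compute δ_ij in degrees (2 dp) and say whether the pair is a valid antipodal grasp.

δ = 40.92°, valid

α = atan 0.4 = 21.80°;  2α = 43.60°
edge 0: e_0 = (-3.78, -1.09);  n_0 = (-0.2771, +0.9608)
edge 3: e_3 = (+1.74, +2.68);  n_3 = (+0.8387, -0.5445)
∠(n_0, n_3) = 139.08°
δ = |180° − 139.08°| = 40.92°
40.92° ≤ 2α = 43.60°  →  valid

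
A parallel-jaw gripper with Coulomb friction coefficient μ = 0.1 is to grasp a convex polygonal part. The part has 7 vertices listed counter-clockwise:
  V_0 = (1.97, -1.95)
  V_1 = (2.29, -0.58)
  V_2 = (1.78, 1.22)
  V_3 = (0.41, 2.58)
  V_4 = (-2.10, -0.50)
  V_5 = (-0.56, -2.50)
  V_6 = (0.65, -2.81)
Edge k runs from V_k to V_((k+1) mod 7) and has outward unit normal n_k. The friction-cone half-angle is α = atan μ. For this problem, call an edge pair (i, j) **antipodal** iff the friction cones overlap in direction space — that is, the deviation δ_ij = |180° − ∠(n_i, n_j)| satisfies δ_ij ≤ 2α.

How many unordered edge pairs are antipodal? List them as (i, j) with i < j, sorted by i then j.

count = 1; pairs: (2,4)

α = atan 0.1 = 5.71°;  2α = 11.42°
n_0 = (+0.9738, -0.2275)
n_1 = (+0.9621, +0.2726)
n_2 = (+0.7045, +0.7097)
n_3 = (-0.7752, +0.6317)
n_4 = (-0.7923, -0.6101)
n_5 = (-0.2482, -0.9687)
n_6 = (+0.5459, -0.8379)
  (0,1): δ = 151.03°  ·
  (0,2): δ = 121.64°  ·
  (0,3): δ = 26.03°  ·
  (0,4): δ = 50.74°  ·
  (0,5): δ = 88.78°  ·
  (0,6): δ = 136.23°  ·
  (1,2): δ = 150.61°  ·
  (1,3): δ = 55.00°  ·
  (1,4): δ = 21.78°  ·
  (1,5): δ = 59.81°  ·
  (1,6): δ = 107.27°  ·
  (2,3): δ = 84.39°  ·
  (2,4): δ = 7.61°  ✓
  (2,5): δ = 30.42°  ·
  (2,6): δ = 77.87°  ·
  (3,4): δ = 103.23°  ·
  (3,5): δ = 65.19°  ·
  (3,6): δ = 17.74°  ·
  (4,5): δ = 141.97°  ·
  (4,6): δ = 94.51°  ·
  (5,6): δ = 132.55°  ·
antipodal pairs: 1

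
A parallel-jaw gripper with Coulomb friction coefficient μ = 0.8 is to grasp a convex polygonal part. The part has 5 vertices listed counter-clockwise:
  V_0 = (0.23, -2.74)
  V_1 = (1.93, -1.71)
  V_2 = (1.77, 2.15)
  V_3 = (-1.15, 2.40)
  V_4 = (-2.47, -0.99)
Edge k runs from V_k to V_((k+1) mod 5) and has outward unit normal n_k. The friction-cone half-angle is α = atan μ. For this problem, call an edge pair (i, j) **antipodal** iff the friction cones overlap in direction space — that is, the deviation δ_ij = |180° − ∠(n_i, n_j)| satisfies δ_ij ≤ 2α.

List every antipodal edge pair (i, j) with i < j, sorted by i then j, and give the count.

α = atan 0.8 = 38.66°;  2α = 77.32°
n_0 = (+0.5182, -0.8553)
n_1 = (+0.9991, +0.0414)
n_2 = (+0.0853, +0.9964)
n_3 = (-0.9318, +0.3628)
n_4 = (-0.5439, -0.8392)
  (0,1): δ = 118.84°  ·
  (0,2): δ = 36.10°  ✓
  (0,3): δ = 37.51°  ✓
  (0,4): δ = 115.84°  ·
  (1,2): δ = 97.27°  ·
  (1,3): δ = 23.65°  ✓
  (1,4): δ = 54.68°  ✓
  (2,3): δ = 106.38°  ·
  (2,4): δ = 28.06°  ✓
  (3,4): δ = 101.67°  ·
antipodal pairs: 5

count = 5; pairs: (0,2), (0,3), (1,3), (1,4), (2,4)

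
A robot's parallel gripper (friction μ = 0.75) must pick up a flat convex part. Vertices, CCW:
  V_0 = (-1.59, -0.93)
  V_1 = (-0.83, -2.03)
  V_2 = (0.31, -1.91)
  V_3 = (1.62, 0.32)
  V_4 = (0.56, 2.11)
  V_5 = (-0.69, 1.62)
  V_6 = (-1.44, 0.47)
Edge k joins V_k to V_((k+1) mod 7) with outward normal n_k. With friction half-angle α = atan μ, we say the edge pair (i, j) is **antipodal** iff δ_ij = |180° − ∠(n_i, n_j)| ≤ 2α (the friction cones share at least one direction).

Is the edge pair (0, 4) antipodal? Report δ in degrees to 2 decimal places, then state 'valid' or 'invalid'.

α = atan 0.75 = 36.87°;  2α = 73.74°
edge 0: e_0 = (+0.76, -1.10);  n_0 = (-0.8227, -0.5684)
edge 4: e_4 = (-1.25, -0.49);  n_4 = (-0.3650, +0.9310)
∠(n_0, n_4) = 103.24°
δ = |180° − 103.24°| = 76.76°
76.76° > 2α = 73.74°  →  invalid

δ = 76.76°, invalid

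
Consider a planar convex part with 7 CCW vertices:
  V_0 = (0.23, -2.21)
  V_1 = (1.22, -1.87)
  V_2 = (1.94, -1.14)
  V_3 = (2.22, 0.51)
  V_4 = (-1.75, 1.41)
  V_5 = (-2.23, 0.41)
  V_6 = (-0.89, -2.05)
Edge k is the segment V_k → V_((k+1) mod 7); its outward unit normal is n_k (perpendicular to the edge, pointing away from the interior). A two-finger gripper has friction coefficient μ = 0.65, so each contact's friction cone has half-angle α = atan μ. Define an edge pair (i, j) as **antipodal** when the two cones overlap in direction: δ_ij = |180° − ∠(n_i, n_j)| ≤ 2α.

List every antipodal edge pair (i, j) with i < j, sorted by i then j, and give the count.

α = atan 0.65 = 33.02°;  2α = 66.05°
n_0 = (+0.3248, -0.9458)
n_1 = (+0.7120, -0.7022)
n_2 = (+0.9859, -0.1673)
n_3 = (+0.2211, +0.9753)
n_4 = (-0.9015, +0.4327)
n_5 = (-0.8782, -0.4784)
n_6 = (-0.1414, -0.9899)
  (0,1): δ = 153.56°  ·
  (0,2): δ = 118.59°  ·
  (0,3): δ = 31.73°  ✓
  (0,4): δ = 45.40°  ✓
  (0,5): δ = 99.62°  ·
  (0,6): δ = 152.92°  ·
  (1,2): δ = 145.03°  ·
  (1,3): δ = 58.17°  ✓
  (1,4): δ = 18.96°  ✓
  (1,5): δ = 73.18°  ·
  (1,6): δ = 126.47°  ·
  (2,3): δ = 93.14°  ·
  (2,4): δ = 16.01°  ✓
  (2,5): δ = 38.21°  ✓
  (2,6): δ = 91.50°  ·
  (3,4): δ = 102.87°  ·
  (3,5): δ = 48.65°  ✓
  (3,6): δ = 4.64°  ✓
  (4,5): δ = 125.78°  ·
  (4,6): δ = 72.49°  ·
  (5,6): δ = 126.71°  ·
antipodal pairs: 8

count = 8; pairs: (0,3), (0,4), (1,3), (1,4), (2,4), (2,5), (3,5), (3,6)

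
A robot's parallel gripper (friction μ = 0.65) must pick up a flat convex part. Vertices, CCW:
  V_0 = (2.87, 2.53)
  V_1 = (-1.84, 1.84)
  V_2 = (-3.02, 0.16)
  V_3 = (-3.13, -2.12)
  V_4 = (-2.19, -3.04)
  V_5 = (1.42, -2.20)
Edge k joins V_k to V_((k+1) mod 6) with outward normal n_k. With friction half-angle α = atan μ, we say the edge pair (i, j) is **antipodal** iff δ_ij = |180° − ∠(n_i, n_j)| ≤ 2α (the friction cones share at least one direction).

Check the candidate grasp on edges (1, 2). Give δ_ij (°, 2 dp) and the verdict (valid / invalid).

δ = 147.68°, invalid

α = atan 0.65 = 33.02°;  2α = 66.05°
edge 1: e_1 = (-1.18, -1.68);  n_1 = (-0.8183, +0.5748)
edge 2: e_2 = (-0.11, -2.28);  n_2 = (-0.9988, +0.0482)
∠(n_1, n_2) = 32.32°
δ = |180° − 32.32°| = 147.68°
147.68° > 2α = 66.05°  →  invalid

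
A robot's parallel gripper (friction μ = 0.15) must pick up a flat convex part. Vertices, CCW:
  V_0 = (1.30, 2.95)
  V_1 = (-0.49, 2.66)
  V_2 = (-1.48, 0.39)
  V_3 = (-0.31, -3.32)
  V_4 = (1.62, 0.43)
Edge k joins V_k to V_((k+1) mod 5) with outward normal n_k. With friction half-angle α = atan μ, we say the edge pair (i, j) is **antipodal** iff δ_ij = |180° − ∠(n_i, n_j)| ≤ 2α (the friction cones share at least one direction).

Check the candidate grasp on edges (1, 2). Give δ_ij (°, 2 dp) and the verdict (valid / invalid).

α = atan 0.15 = 8.53°;  2α = 17.06°
edge 1: e_1 = (-0.99, -2.27);  n_1 = (-0.9166, +0.3998)
edge 2: e_2 = (+1.17, -3.71);  n_2 = (-0.9537, -0.3008)
∠(n_1, n_2) = 41.07°
δ = |180° − 41.07°| = 138.93°
138.93° > 2α = 17.06°  →  invalid

δ = 138.93°, invalid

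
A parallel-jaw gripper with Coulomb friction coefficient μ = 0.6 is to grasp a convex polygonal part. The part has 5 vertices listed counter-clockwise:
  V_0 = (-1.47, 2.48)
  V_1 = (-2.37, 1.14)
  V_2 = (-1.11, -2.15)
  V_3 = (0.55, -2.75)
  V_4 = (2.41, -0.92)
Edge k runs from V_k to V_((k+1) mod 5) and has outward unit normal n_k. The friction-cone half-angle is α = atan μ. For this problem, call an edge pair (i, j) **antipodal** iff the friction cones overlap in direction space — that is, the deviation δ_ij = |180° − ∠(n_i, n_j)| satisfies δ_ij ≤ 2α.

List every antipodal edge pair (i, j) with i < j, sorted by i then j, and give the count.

count = 3; pairs: (0,3), (1,4), (2,4)

α = atan 0.6 = 30.96°;  2α = 61.93°
n_0 = (-0.8301, +0.5576)
n_1 = (-0.9339, -0.3576)
n_2 = (-0.3399, -0.9405)
n_3 = (+0.7013, -0.7128)
n_4 = (+0.6591, +0.7521)
  (0,1): δ = 125.16°  ·
  (0,2): δ = 75.99°  ·
  (0,3): δ = 11.58°  ✓
  (0,4): δ = 82.66°  ·
  (1,2): δ = 130.83°  ·
  (1,3): δ = 66.42°  ·
  (1,4): δ = 27.82°  ✓
  (2,3): δ = 115.59°  ·
  (2,4): δ = 21.36°  ✓
  (3,4): δ = 85.76°  ·
antipodal pairs: 3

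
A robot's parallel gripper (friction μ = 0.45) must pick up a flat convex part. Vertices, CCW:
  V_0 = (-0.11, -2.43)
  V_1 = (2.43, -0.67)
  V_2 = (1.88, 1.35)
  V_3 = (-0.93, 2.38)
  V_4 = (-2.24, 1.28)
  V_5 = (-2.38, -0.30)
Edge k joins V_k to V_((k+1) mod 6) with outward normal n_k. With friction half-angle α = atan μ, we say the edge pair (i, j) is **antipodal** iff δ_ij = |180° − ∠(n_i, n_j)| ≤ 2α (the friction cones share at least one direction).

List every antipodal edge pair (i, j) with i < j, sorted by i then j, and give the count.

count = 4; pairs: (0,3), (1,4), (1,5), (2,5)

α = atan 0.45 = 24.23°;  2α = 48.46°
n_0 = (+0.5695, -0.8220)
n_1 = (+0.9649, +0.2627)
n_2 = (+0.3442, +0.9389)
n_3 = (-0.6431, +0.7658)
n_4 = (-0.9961, +0.0883)
n_5 = (-0.6843, -0.7292)
  (0,1): δ = 109.49°  ·
  (0,2): δ = 54.85°  ·
  (0,3): δ = 5.30°  ✓
  (0,4): δ = 50.22°  ·
  (0,5): δ = 102.10°  ·
  (1,2): δ = 125.36°  ·
  (1,3): δ = 65.21°  ·
  (1,4): δ = 20.29°  ✓
  (1,5): δ = 31.59°  ✓
  (2,3): δ = 119.85°  ·
  (2,4): δ = 74.93°  ·
  (2,5): δ = 23.05°  ✓
  (3,4): δ = 135.08°  ·
  (3,5): δ = 83.20°  ·
  (4,5): δ = 128.11°  ·
antipodal pairs: 4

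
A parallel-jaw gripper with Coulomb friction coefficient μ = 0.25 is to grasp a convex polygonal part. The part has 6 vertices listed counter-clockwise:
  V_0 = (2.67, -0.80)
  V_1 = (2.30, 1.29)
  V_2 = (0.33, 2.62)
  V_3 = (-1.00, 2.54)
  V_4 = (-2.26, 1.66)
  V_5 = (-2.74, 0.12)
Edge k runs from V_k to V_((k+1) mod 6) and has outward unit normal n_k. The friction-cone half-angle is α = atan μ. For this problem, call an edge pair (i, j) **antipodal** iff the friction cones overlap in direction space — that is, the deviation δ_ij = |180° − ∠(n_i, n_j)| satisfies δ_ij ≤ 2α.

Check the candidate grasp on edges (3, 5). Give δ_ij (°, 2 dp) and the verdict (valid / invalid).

δ = 44.58°, invalid

α = atan 0.25 = 14.04°;  2α = 28.07°
edge 3: e_3 = (-1.26, -0.88);  n_3 = (-0.5726, +0.8198)
edge 5: e_5 = (+5.41, -0.92);  n_5 = (-0.1676, -0.9858)
∠(n_3, n_5) = 135.42°
δ = |180° − 135.42°| = 44.58°
44.58° > 2α = 28.07°  →  invalid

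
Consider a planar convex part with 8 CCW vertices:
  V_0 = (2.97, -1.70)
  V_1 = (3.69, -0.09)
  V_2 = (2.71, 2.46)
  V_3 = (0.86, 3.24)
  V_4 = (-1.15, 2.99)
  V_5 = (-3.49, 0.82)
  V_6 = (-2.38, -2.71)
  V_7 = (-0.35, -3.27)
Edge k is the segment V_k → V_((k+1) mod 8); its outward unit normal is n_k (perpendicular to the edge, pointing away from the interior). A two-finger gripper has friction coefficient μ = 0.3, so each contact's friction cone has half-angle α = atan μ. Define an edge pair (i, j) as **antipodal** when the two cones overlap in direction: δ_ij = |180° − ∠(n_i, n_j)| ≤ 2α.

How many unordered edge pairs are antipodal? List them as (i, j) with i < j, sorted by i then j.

α = atan 0.3 = 16.70°;  2α = 33.40°
n_0 = (+0.9129, -0.4082)
n_1 = (+0.9334, +0.3587)
n_2 = (+0.3885, +0.9214)
n_3 = (-0.1234, +0.9924)
n_4 = (-0.6800, +0.7332)
n_5 = (-0.9539, -0.3000)
n_6 = (-0.2659, -0.9640)
n_7 = (+0.4275, -0.9040)
  (0,1): δ = 134.88°  ·
  (0,2): δ = 88.77°  ·
  (0,3): δ = 58.82°  ·
  (0,4): δ = 23.06°  ✓
  (0,5): δ = 41.55°  ·
  (0,6): δ = 98.67°  ·
  (0,7): δ = 139.40°  ·
  (1,2): δ = 133.88°  ·
  (1,3): δ = 103.93°  ·
  (1,4): δ = 68.18°  ·
  (1,5): δ = 3.57°  ✓
  (1,6): δ = 53.56°  ·
  (1,7): δ = 94.29°  ·
  (2,3): δ = 150.05°  ·
  (2,4): δ = 114.30°  ·
  (2,5): δ = 49.68°  ·
  (2,6): δ = 7.44°  ✓
  (2,7): δ = 48.17°  ·
  (3,4): δ = 144.25°  ·
  (3,5): δ = 79.63°  ·
  (3,6): δ = 22.51°  ✓
  (3,7): δ = 18.22°  ✓
  (4,5): δ = 115.39°  ·
  (4,6): δ = 58.26°  ·
  (4,7): δ = 17.53°  ✓
  (5,6): δ = 122.88°  ·
  (5,7): δ = 82.15°  ·
  (6,7): δ = 139.27°  ·
antipodal pairs: 6

count = 6; pairs: (0,4), (1,5), (2,6), (3,6), (3,7), (4,7)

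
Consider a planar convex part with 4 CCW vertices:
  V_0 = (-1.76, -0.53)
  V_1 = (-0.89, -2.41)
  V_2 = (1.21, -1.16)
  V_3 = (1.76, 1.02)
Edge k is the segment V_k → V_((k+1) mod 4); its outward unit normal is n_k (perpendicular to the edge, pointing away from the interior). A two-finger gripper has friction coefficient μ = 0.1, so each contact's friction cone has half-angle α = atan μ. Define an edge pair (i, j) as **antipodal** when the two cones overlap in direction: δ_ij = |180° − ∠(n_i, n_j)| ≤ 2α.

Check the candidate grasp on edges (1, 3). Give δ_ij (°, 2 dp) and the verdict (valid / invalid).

δ = 7.00°, valid

α = atan 0.1 = 5.71°;  2α = 11.42°
edge 1: e_1 = (+2.10, +1.25);  n_1 = (+0.5115, -0.8593)
edge 3: e_3 = (-3.52, -1.55);  n_3 = (-0.4030, +0.9152)
∠(n_1, n_3) = 173.00°
δ = |180° − 173.00°| = 7.00°
7.00° ≤ 2α = 11.42°  →  valid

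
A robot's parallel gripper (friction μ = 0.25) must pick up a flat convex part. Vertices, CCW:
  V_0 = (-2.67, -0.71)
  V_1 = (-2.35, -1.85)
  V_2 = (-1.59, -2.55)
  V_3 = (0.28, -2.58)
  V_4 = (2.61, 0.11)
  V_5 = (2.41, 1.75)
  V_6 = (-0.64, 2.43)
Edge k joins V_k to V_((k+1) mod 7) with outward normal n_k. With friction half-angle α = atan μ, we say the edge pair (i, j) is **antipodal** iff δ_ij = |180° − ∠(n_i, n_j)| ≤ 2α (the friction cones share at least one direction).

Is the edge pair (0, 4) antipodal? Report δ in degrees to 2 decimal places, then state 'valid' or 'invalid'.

δ = 8.73°, valid

α = atan 0.25 = 14.04°;  2α = 28.07°
edge 0: e_0 = (+0.32, -1.14);  n_0 = (-0.9628, -0.2703)
edge 4: e_4 = (-0.20, +1.64);  n_4 = (+0.9926, +0.1211)
∠(n_0, n_4) = 171.27°
δ = |180° − 171.27°| = 8.73°
8.73° ≤ 2α = 28.07°  →  valid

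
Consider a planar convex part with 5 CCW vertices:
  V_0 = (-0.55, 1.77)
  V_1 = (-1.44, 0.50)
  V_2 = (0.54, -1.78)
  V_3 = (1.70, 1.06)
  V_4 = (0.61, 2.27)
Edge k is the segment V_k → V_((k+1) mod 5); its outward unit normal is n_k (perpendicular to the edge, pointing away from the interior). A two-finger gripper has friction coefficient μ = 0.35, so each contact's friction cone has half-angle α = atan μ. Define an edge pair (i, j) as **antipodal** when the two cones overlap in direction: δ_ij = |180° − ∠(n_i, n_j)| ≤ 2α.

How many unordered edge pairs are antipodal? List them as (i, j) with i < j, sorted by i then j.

count = 2; pairs: (0,2), (1,3)

α = atan 0.35 = 19.29°;  2α = 38.58°
n_0 = (-0.8189, +0.5739)
n_1 = (-0.7550, -0.6557)
n_2 = (+0.9258, -0.3781)
n_3 = (+0.7430, +0.6693)
n_4 = (-0.3958, +0.9183)
  (0,1): δ = 104.01°  ·
  (0,2): δ = 12.80°  ✓
  (0,3): δ = 77.04°  ·
  (0,4): δ = 148.34°  ·
  (1,2): δ = 63.19°  ·
  (1,3): δ = 1.04°  ✓
  (1,4): δ = 72.35°  ·
  (2,3): δ = 115.77°  ·
  (2,4): δ = 44.46°  ·
  (3,4): δ = 108.70°  ·
antipodal pairs: 2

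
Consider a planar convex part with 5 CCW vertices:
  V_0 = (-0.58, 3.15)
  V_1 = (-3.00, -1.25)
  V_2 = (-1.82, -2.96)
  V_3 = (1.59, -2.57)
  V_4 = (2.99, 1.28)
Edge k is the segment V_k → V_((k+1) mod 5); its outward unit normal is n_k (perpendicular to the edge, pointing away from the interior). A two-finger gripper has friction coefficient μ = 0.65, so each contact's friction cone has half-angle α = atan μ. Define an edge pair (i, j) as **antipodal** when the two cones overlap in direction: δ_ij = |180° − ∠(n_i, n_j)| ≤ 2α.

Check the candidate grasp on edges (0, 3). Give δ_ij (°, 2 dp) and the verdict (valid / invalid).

δ = 8.83°, valid

α = atan 0.65 = 33.02°;  2α = 66.05°
edge 0: e_0 = (-2.42, -4.40);  n_0 = (-0.8762, +0.4819)
edge 3: e_3 = (+1.40, +3.85);  n_3 = (+0.9398, -0.3417)
∠(n_0, n_3) = 171.17°
δ = |180° − 171.17°| = 8.83°
8.83° ≤ 2α = 66.05°  →  valid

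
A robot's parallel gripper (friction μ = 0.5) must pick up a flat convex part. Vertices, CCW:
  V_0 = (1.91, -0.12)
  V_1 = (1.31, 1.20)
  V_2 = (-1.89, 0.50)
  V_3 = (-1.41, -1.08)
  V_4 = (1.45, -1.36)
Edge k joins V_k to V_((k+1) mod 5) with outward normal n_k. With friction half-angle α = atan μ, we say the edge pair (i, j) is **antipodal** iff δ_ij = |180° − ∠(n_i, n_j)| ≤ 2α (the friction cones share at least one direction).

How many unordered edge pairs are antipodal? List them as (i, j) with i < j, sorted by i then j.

α = atan 0.5 = 26.57°;  2α = 53.13°
n_0 = (+0.9104, +0.4138)
n_1 = (-0.2137, +0.9769)
n_2 = (-0.9568, -0.2907)
n_3 = (-0.0974, -0.9952)
n_4 = (+0.9376, -0.3478)
  (0,1): δ = 102.10°  ·
  (0,2): δ = 7.55°  ✓
  (0,3): δ = 59.96°  ·
  (0,4): δ = 135.20°  ·
  (1,2): δ = 85.44°  ·
  (1,3): δ = 17.93°  ✓
  (1,4): δ = 57.31°  ·
  (2,3): δ = 112.49°  ·
  (2,4): δ = 37.25°  ✓
  (3,4): δ = 104.76°  ·
antipodal pairs: 3

count = 3; pairs: (0,2), (1,3), (2,4)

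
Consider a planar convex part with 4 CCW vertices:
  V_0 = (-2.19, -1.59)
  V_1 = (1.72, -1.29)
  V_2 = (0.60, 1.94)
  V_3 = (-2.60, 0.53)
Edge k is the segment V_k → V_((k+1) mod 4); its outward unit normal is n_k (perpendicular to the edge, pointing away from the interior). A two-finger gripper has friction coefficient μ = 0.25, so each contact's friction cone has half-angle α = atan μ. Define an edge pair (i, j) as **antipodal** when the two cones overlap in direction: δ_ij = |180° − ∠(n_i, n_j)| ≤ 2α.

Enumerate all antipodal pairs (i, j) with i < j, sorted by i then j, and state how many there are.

α = atan 0.25 = 14.04°;  2α = 28.07°
n_0 = (+0.0765, -0.9971)
n_1 = (+0.9448, +0.3276)
n_2 = (-0.4032, +0.9151)
n_3 = (-0.9818, -0.1899)
  (0,1): δ = 75.26°  ·
  (0,2): δ = 19.39°  ✓
  (0,3): δ = 96.56°  ·
  (1,2): δ = 85.34°  ·
  (1,3): δ = 8.18°  ✓
  (2,3): δ = 102.83°  ·
antipodal pairs: 2

count = 2; pairs: (0,2), (1,3)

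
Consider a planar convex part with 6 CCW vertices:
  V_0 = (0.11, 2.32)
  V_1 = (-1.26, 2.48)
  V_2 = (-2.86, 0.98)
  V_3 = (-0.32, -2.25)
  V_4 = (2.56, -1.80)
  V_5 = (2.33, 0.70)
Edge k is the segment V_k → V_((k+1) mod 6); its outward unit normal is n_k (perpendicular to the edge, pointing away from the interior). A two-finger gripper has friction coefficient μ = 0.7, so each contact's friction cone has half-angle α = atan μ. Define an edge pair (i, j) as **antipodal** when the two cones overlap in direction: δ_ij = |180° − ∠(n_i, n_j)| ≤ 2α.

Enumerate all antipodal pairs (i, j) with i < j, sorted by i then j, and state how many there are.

count = 7; pairs: (0,2), (0,3), (1,3), (1,4), (2,4), (2,5), (3,5)

α = atan 0.7 = 34.99°;  2α = 69.98°
n_0 = (+0.1160, +0.9932)
n_1 = (-0.6839, +0.7295)
n_2 = (-0.7861, -0.6181)
n_3 = (+0.1544, -0.9880)
n_4 = (+0.9958, +0.0916)
n_5 = (+0.5895, +0.8078)
  (0,1): δ = 130.19°  ·
  (0,2): δ = 45.16°  ✓
  (0,3): δ = 15.54°  ✓
  (0,4): δ = 101.92°  ·
  (0,5): δ = 150.54°  ·
  (1,2): δ = 94.97°  ·
  (1,3): δ = 34.27°  ✓
  (1,4): δ = 52.10°  ✓
  (1,5): δ = 100.73°  ·
  (2,3): δ = 119.30°  ·
  (2,4): δ = 32.92°  ✓
  (2,5): δ = 15.70°  ✓
  (3,4): δ = 93.62°  ·
  (3,5): δ = 45.00°  ✓
  (4,5): δ = 131.38°  ·
antipodal pairs: 7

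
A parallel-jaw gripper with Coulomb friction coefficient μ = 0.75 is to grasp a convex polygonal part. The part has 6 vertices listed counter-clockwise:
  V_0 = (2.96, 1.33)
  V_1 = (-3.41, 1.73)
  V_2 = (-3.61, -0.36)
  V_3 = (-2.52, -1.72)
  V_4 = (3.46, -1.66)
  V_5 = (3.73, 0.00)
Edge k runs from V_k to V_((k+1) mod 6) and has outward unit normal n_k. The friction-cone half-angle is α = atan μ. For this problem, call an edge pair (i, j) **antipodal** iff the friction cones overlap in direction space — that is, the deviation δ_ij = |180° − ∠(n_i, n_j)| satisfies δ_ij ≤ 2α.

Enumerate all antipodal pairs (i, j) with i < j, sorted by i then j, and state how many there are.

α = atan 0.75 = 36.87°;  2α = 73.74°
n_0 = (+0.0627, +0.9980)
n_1 = (-0.9955, +0.0953)
n_2 = (-0.7803, -0.6254)
n_3 = (+0.0100, -0.9999)
n_4 = (+0.9870, -0.1605)
n_5 = (+0.8654, +0.5010)
  (0,1): δ = 91.87°  ·
  (0,2): δ = 47.70°  ✓
  (0,3): δ = 4.17°  ✓
  (0,4): δ = 84.35°  ·
  (0,5): δ = 123.66°  ·
  (1,2): δ = 135.82°  ·
  (1,3): δ = 83.96°  ·
  (1,4): δ = 3.77°  ✓
  (1,5): δ = 35.53°  ✓
  (2,3): δ = 128.14°  ·
  (2,4): δ = 47.95°  ✓
  (2,5): δ = 8.64°  ✓
  (3,4): δ = 99.81°  ·
  (3,5): δ = 60.51°  ✓
  (4,5): δ = 140.69°  ·
antipodal pairs: 7

count = 7; pairs: (0,2), (0,3), (1,4), (1,5), (2,4), (2,5), (3,5)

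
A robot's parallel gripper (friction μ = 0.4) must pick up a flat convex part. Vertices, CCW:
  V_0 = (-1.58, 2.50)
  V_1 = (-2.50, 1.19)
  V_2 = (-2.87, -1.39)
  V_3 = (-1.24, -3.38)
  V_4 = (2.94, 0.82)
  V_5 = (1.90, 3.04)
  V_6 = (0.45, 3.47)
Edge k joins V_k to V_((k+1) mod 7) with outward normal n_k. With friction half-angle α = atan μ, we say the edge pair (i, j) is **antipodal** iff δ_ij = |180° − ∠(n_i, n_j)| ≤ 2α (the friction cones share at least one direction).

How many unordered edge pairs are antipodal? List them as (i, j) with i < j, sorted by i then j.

α = atan 0.4 = 21.80°;  2α = 43.60°
n_0 = (-0.8184, +0.5747)
n_1 = (-0.9899, +0.1420)
n_2 = (-0.7736, -0.6337)
n_3 = (+0.7088, -0.7054)
n_4 = (+0.9056, +0.4242)
n_5 = (+0.2843, +0.9587)
n_6 = (-0.4311, +0.9023)
  (0,1): δ = 153.08°  ·
  (0,2): δ = 105.60°  ·
  (0,3): δ = 9.78°  ✓
  (0,4): δ = 60.18°  ·
  (0,5): δ = 108.56°  ·
  (0,6): δ = 150.62°  ·
  (1,2): δ = 132.52°  ·
  (1,3): δ = 36.70°  ✓
  (1,4): δ = 33.26°  ✓
  (1,5): δ = 81.64°  ·
  (1,6): δ = 123.70°  ·
  (2,3): δ = 84.18°  ·
  (2,4): δ = 14.22°  ✓
  (2,5): δ = 34.16°  ✓
  (2,6): δ = 76.22°  ·
  (3,4): δ = 110.04°  ·
  (3,5): δ = 61.65°  ·
  (3,6): δ = 19.60°  ✓
  (4,5): δ = 131.62°  ·
  (4,6): δ = 89.56°  ·
  (5,6): δ = 137.94°  ·
antipodal pairs: 6

count = 6; pairs: (0,3), (1,3), (1,4), (2,4), (2,5), (3,6)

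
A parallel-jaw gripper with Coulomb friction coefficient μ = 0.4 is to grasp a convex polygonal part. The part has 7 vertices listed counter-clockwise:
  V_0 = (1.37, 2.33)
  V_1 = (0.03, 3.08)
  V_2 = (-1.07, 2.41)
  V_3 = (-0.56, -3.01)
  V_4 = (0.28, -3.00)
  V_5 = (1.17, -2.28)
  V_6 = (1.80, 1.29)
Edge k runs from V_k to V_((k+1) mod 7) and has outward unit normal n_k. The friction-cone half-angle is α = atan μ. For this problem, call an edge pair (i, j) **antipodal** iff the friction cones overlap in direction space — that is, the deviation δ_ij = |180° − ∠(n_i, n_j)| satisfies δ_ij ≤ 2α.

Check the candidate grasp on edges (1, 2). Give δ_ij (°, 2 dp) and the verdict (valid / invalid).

δ = 115.97°, invalid

α = atan 0.4 = 21.80°;  2α = 43.60°
edge 1: e_1 = (-1.10, -0.67);  n_1 = (-0.5202, +0.8540)
edge 2: e_2 = (+0.51, -5.42);  n_2 = (-0.9956, -0.0937)
∠(n_1, n_2) = 64.03°
δ = |180° − 64.03°| = 115.97°
115.97° > 2α = 43.60°  →  invalid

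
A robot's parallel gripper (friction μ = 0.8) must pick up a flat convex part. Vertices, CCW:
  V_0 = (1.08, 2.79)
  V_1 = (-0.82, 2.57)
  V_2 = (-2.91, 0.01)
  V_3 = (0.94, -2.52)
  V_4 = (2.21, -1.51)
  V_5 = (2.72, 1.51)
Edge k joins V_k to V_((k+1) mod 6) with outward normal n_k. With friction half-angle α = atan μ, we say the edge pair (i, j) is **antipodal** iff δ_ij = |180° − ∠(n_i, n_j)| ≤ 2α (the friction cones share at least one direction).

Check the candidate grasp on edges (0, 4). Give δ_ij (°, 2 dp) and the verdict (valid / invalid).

α = atan 0.8 = 38.66°;  2α = 77.32°
edge 0: e_0 = (-1.90, -0.22);  n_0 = (-0.1150, +0.9934)
edge 4: e_4 = (+0.51, +3.02);  n_4 = (+0.9860, -0.1665)
∠(n_0, n_4) = 106.19°
δ = |180° − 106.19°| = 73.81°
73.81° ≤ 2α = 77.32°  →  valid

δ = 73.81°, valid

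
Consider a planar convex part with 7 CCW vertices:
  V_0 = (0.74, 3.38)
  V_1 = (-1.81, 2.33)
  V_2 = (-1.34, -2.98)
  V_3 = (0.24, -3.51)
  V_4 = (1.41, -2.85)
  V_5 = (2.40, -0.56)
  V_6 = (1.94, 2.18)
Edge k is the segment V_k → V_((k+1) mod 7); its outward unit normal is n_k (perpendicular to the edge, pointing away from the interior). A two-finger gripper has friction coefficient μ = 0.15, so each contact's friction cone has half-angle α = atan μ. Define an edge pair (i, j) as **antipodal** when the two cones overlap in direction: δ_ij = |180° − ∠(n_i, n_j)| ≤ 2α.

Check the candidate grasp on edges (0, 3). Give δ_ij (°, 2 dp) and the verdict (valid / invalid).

δ = 7.05°, valid

α = atan 0.15 = 8.53°;  2α = 17.06°
edge 0: e_0 = (-2.55, -1.05);  n_0 = (-0.3807, +0.9247)
edge 3: e_3 = (+1.17, +0.66);  n_3 = (+0.4913, -0.8710)
∠(n_0, n_3) = 172.95°
δ = |180° − 172.95°| = 7.05°
7.05° ≤ 2α = 17.06°  →  valid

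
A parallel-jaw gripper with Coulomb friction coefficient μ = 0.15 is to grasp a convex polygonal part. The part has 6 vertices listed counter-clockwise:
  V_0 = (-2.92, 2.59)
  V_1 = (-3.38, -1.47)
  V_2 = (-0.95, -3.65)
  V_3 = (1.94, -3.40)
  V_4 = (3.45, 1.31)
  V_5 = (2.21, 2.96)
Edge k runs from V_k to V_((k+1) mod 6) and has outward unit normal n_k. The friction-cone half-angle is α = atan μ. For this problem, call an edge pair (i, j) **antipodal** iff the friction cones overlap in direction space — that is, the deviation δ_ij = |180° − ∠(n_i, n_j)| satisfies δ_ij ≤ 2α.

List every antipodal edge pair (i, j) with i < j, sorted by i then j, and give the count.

count = 3; pairs: (0,3), (1,4), (2,5)

α = atan 0.15 = 8.53°;  2α = 17.06°
n_0 = (-0.9936, +0.1126)
n_1 = (-0.6678, -0.7444)
n_2 = (+0.0862, -0.9963)
n_3 = (+0.9523, -0.3053)
n_4 = (+0.7994, +0.6008)
n_5 = (-0.0719, +0.9974)
  (0,1): δ = 125.43°  ·
  (0,2): δ = 78.59°  ·
  (0,3): δ = 11.31°  ✓
  (0,4): δ = 43.39°  ·
  (0,5): δ = 100.59°  ·
  (1,2): δ = 133.16°  ·
  (1,3): δ = 65.88°  ·
  (1,4): δ = 11.18°  ✓
  (1,5): δ = 46.02°  ·
  (2,3): δ = 112.72°  ·
  (2,4): δ = 58.02°  ·
  (2,5): δ = 0.82°  ✓
  (3,4): δ = 125.30°  ·
  (3,5): δ = 68.10°  ·
  (4,5): δ = 122.80°  ·
antipodal pairs: 3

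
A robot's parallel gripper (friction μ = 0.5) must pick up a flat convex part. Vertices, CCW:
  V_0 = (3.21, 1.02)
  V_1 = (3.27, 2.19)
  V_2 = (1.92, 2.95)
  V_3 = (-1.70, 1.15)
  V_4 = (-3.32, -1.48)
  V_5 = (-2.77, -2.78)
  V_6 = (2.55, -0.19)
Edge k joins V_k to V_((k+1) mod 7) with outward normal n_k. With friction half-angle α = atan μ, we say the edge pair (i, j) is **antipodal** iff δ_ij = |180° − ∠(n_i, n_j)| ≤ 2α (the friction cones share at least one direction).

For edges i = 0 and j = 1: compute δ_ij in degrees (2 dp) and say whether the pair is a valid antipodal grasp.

α = atan 0.5 = 26.57°;  2α = 53.13°
edge 0: e_0 = (+0.06, +1.17);  n_0 = (+0.9987, -0.0512)
edge 1: e_1 = (-1.35, +0.76);  n_1 = (+0.4906, +0.8714)
∠(n_0, n_1) = 63.56°
δ = |180° − 63.56°| = 116.44°
116.44° > 2α = 53.13°  →  invalid

δ = 116.44°, invalid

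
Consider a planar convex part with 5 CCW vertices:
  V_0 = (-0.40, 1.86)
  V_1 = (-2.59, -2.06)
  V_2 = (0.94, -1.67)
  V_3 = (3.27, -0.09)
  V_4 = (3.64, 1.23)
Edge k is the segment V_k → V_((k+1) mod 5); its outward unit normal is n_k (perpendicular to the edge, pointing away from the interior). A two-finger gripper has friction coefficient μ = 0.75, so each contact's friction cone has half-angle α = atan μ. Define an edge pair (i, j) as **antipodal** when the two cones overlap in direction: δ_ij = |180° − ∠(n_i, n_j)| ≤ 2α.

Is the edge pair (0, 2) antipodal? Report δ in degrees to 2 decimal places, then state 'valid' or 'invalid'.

δ = 26.67°, valid

α = atan 0.75 = 36.87°;  2α = 73.74°
edge 0: e_0 = (-2.19, -3.92);  n_0 = (-0.8730, +0.4877)
edge 2: e_2 = (+2.33, +1.58);  n_2 = (+0.5612, -0.8277)
∠(n_0, n_2) = 153.33°
δ = |180° − 153.33°| = 26.67°
26.67° ≤ 2α = 73.74°  →  valid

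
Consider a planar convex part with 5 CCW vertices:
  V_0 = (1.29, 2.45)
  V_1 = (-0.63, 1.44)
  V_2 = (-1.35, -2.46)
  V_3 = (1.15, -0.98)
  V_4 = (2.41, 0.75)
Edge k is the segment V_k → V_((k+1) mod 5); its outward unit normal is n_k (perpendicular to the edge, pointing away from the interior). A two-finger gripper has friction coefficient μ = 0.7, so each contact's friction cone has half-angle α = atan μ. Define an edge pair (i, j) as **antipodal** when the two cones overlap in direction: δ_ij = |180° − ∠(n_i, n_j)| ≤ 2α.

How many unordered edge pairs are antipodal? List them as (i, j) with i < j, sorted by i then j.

count = 5; pairs: (0,2), (0,3), (1,2), (1,3), (1,4)

α = atan 0.7 = 34.99°;  2α = 69.98°
n_0 = (-0.4656, +0.8850)
n_1 = (-0.9834, +0.1815)
n_2 = (+0.5094, -0.8605)
n_3 = (+0.8083, -0.5887)
n_4 = (+0.8351, +0.5502)
  (0,1): δ = 128.21°  ·
  (0,2): δ = 2.88°  ✓
  (0,3): δ = 26.19°  ✓
  (0,4): δ = 95.63°  ·
  (1,2): δ = 48.91°  ✓
  (1,3): δ = 25.61°  ✓
  (1,4): δ = 43.84°  ✓
  (2,3): δ = 156.69°  ·
  (2,4): δ = 87.25°  ·
  (3,4): δ = 110.56°  ·
antipodal pairs: 5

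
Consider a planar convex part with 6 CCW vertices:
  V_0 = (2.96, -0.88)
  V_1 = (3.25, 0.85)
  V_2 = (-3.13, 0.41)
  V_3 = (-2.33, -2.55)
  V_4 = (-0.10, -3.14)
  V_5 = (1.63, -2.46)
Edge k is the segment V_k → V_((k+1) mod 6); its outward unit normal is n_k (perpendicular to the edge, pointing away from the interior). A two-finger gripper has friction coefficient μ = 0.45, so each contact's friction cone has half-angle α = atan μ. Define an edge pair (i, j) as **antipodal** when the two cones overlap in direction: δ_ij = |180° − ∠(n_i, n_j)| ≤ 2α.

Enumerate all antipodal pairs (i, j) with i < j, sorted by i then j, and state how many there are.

count = 4; pairs: (0,2), (1,3), (1,4), (1,5)

α = atan 0.45 = 24.23°;  2α = 48.46°
n_0 = (+0.9862, -0.1653)
n_1 = (-0.0688, +0.9976)
n_2 = (-0.9654, -0.2609)
n_3 = (-0.2558, -0.9667)
n_4 = (+0.3658, -0.9307)
n_5 = (+0.7650, -0.6440)
  (0,1): δ = 76.54°  ·
  (0,2): δ = 24.64°  ✓
  (0,3): δ = 84.70°  ·
  (0,4): δ = 120.97°  ·
  (0,5): δ = 149.43°  ·
  (1,2): δ = 78.82°  ·
  (1,3): δ = 18.76°  ✓
  (1,4): δ = 17.51°  ✓
  (1,5): δ = 45.97°  ✓
  (2,3): δ = 119.94°  ·
  (2,4): δ = 83.67°  ·
  (2,5): δ = 55.21°  ·
  (3,4): δ = 143.72°  ·
  (3,5): δ = 115.27°  ·
  (4,5): δ = 151.55°  ·
antipodal pairs: 4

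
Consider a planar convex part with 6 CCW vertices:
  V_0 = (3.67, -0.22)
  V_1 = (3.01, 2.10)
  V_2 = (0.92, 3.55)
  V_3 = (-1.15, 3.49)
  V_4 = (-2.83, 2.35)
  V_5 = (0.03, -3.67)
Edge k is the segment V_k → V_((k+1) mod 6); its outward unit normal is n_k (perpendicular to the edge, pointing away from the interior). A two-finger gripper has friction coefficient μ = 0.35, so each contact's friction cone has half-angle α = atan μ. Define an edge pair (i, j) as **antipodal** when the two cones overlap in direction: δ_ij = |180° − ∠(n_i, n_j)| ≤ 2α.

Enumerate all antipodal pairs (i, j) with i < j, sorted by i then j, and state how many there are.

α = atan 0.35 = 19.29°;  2α = 38.58°
n_0 = (+0.9618, +0.2736)
n_1 = (+0.5700, +0.8216)
n_2 = (-0.0290, +0.9996)
n_3 = (-0.5615, +0.8275)
n_4 = (-0.9032, -0.4291)
n_5 = (+0.6879, -0.7258)
  (0,1): δ = 140.63°  ·
  (0,2): δ = 104.22°  ·
  (0,3): δ = 71.72°  ·
  (0,4): δ = 9.53°  ✓
  (0,5): δ = 117.58°  ·
  (1,2): δ = 143.59°  ·
  (1,3): δ = 111.09°  ·
  (1,4): δ = 29.84°  ✓
  (1,5): δ = 78.22°  ·
  (2,3): δ = 147.50°  ·
  (2,4): δ = 66.25°  ·
  (2,5): δ = 41.80°  ·
  (3,4): δ = 98.75°  ·
  (3,5): δ = 9.31°  ✓
  (4,5): δ = 71.95°  ·
antipodal pairs: 3

count = 3; pairs: (0,4), (1,4), (3,5)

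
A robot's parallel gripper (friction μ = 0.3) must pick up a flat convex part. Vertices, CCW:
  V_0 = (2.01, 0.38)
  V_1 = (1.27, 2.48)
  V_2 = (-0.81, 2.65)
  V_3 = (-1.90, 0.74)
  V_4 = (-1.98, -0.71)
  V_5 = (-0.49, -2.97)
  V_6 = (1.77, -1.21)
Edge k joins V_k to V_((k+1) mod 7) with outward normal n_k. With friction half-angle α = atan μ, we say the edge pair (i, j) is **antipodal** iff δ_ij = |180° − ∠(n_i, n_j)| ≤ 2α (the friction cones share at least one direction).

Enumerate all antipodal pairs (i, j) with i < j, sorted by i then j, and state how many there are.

count = 5; pairs: (0,3), (0,4), (2,5), (2,6), (3,6)

α = atan 0.3 = 16.70°;  2α = 33.40°
n_0 = (+0.9432, +0.3324)
n_1 = (+0.0815, +0.9967)
n_2 = (-0.8685, +0.4956)
n_3 = (-0.9985, +0.0551)
n_4 = (-0.8349, -0.5504)
n_5 = (+0.6144, -0.7890)
n_6 = (+0.9888, -0.1493)
  (0,1): δ = 114.08°  ·
  (0,2): δ = 49.12°  ·
  (0,3): δ = 22.57°  ✓
  (0,4): δ = 13.99°  ✓
  (0,5): δ = 108.50°  ·
  (0,6): δ = 152.00°  ·
  (1,2): δ = 115.04°  ·
  (1,3): δ = 88.49°  ·
  (1,4): δ = 51.93°  ·
  (1,5): δ = 42.58°  ·
  (1,6): δ = 86.09°  ·
  (2,3): δ = 153.45°  ·
  (2,4): δ = 116.89°  ·
  (2,5): δ = 22.38°  ✓
  (2,6): δ = 21.13°  ✓
  (3,4): δ = 143.45°  ·
  (3,5): δ = 48.93°  ·
  (3,6): δ = 5.43°  ✓
  (4,5): δ = 85.49°  ·
  (4,6): δ = 41.98°  ·
  (5,6): δ = 136.49°  ·
antipodal pairs: 5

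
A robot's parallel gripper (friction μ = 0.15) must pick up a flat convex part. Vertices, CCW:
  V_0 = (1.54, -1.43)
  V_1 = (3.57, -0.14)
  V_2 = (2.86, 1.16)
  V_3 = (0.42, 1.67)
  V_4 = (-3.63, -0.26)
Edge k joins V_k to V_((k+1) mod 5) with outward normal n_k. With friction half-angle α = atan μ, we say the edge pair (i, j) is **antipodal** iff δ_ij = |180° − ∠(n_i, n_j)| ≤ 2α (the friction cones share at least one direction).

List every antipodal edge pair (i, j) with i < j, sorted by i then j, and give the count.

α = atan 0.15 = 8.53°;  2α = 17.06°
n_0 = (+0.5363, -0.8440)
n_1 = (+0.8776, +0.4793)
n_2 = (+0.2046, +0.9788)
n_3 = (-0.4302, +0.9027)
n_4 = (-0.2207, -0.9753)
  (0,1): δ = 93.79°  ·
  (0,2): δ = 44.24°  ·
  (0,3): δ = 6.95°  ✓
  (0,4): δ = 134.81°  ·
  (1,2): δ = 130.45°  ·
  (1,3): δ = 93.16°  ·
  (1,4): δ = 48.61°  ·
  (2,3): δ = 142.71°  ·
  (2,4): δ = 0.95°  ✓
  (3,4): δ = 38.23°  ·
antipodal pairs: 2

count = 2; pairs: (0,3), (2,4)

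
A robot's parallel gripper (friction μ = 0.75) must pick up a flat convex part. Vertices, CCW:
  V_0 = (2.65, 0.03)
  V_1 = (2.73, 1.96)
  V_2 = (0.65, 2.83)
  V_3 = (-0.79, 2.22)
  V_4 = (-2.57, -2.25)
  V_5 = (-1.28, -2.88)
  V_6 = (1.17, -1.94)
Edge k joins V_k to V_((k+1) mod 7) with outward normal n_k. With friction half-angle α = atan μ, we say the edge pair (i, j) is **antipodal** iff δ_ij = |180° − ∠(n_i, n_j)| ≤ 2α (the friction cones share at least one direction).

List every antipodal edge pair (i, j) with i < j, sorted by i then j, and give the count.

count = 10; pairs: (0,2), (0,3), (0,4), (1,4), (1,5), (2,4), (2,5), (2,6), (3,5), (3,6)

α = atan 0.75 = 36.87°;  2α = 73.74°
n_0 = (+0.9991, -0.0414)
n_1 = (+0.3859, +0.9226)
n_2 = (-0.3901, +0.9208)
n_3 = (-0.9290, +0.3700)
n_4 = (-0.4388, -0.8986)
n_5 = (+0.3582, -0.9336)
n_6 = (+0.7995, -0.6006)
  (0,1): δ = 110.32°  ·
  (0,2): δ = 64.67°  ✓
  (0,3): δ = 19.34°  ✓
  (0,4): δ = 66.34°  ✓
  (0,5): δ = 113.36°  ·
  (0,6): δ = 145.46°  ·
  (1,2): δ = 134.34°  ·
  (1,3): δ = 89.01°  ·
  (1,4): δ = 3.33°  ✓
  (1,5): δ = 43.69°  ✓
  (1,6): δ = 75.78°  ·
  (2,3): δ = 134.67°  ·
  (2,4): δ = 48.99°  ✓
  (2,5): δ = 1.97°  ✓
  (2,6): δ = 30.13°  ✓
  (3,4): δ = 94.32°  ·
  (3,5): δ = 47.30°  ✓
  (3,6): δ = 15.20°  ✓
  (4,5): δ = 132.98°  ·
  (4,6): δ = 100.89°  ·
  (5,6): δ = 147.91°  ·
antipodal pairs: 10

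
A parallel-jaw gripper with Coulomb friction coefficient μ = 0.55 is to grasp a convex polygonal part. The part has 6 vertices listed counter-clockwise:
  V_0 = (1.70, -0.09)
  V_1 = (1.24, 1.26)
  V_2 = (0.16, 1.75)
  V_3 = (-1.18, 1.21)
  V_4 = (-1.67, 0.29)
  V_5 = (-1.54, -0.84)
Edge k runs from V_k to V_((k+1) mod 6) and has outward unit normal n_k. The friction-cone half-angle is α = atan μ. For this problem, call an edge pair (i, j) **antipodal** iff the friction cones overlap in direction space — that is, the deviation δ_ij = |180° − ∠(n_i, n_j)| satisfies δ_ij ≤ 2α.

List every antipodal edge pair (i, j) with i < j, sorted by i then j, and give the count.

count = 5; pairs: (0,3), (0,4), (1,5), (2,5), (3,5)

α = atan 0.55 = 28.81°;  2α = 57.62°
n_0 = (+0.9466, +0.3225)
n_1 = (+0.4132, +0.9107)
n_2 = (-0.3738, +0.9275)
n_3 = (-0.8826, +0.4701)
n_4 = (-0.9934, -0.1143)
n_5 = (+0.2255, -0.9742)
  (0,1): δ = 133.22°  ·
  (0,2): δ = 86.87°  ·
  (0,3): δ = 46.86°  ✓
  (0,4): δ = 12.25°  ✓
  (0,5): δ = 84.22°  ·
  (1,2): δ = 133.65°  ·
  (1,3): δ = 93.64°  ·
  (1,4): δ = 59.03°  ·
  (1,5): δ = 37.44°  ✓
  (2,3): δ = 139.99°  ·
  (2,4): δ = 105.39°  ·
  (2,5): δ = 8.92°  ✓
  (3,4): δ = 145.40°  ·
  (3,5): δ = 48.93°  ✓
  (4,5): δ = 83.53°  ·
antipodal pairs: 5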